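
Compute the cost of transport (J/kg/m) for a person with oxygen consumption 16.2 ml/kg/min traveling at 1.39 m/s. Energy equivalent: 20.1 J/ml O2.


Power per kg = VO2 * 20.1 / 60
Power per kg = 16.2 * 20.1 / 60 = 5.4270 W/kg
Cost = power_per_kg / speed
Cost = 5.4270 / 1.39
Cost = 3.9043


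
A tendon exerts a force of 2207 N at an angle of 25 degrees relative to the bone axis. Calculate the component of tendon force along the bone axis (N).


F_eff = F_tendon * cos(theta)
theta = 25 deg = 0.4363 rad
cos(theta) = 0.9063
F_eff = 2207 * 0.9063
F_eff = 2000.2213


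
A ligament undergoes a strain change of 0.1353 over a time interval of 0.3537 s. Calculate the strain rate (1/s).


strain_rate = delta_strain / delta_t
strain_rate = 0.1353 / 0.3537
strain_rate = 0.3825


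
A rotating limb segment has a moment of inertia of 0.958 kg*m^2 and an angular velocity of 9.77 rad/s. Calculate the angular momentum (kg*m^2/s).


L = I * omega
L = 0.958 * 9.77
L = 9.3597


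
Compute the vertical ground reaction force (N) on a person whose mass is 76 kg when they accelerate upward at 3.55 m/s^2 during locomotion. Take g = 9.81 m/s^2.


GRF = m * (g + a)
GRF = 76 * (9.81 + 3.55)
GRF = 76 * 13.3600
GRF = 1015.3600


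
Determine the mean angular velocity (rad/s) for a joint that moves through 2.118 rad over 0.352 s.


omega = delta_theta / delta_t
omega = 2.118 / 0.352
omega = 6.0170


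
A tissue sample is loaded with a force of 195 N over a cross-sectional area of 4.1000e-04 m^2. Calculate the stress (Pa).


stress = F / A
stress = 195 / 4.1000e-04
stress = 475609.7561


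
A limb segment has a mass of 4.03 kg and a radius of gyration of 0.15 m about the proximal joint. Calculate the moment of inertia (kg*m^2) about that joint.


I = m * k^2
I = 4.03 * 0.15^2
k^2 = 0.0225
I = 0.0907


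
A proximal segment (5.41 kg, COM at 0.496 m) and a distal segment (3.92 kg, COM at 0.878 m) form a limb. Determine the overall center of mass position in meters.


COM = (m1*x1 + m2*x2) / (m1 + m2)
COM = (5.41*0.496 + 3.92*0.878) / (5.41 + 3.92)
Numerator = 6.1251
Denominator = 9.3300
COM = 0.6565


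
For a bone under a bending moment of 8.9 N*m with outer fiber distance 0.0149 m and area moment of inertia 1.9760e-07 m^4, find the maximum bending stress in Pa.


sigma = M * c / I
sigma = 8.9 * 0.0149 / 1.9760e-07
M * c = 0.1326
sigma = 671103.2389


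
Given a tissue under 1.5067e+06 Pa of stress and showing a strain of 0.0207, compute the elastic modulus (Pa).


E = stress / strain
E = 1.5067e+06 / 0.0207
E = 7.2787e+07


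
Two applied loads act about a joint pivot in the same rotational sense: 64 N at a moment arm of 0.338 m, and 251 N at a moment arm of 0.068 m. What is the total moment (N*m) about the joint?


M = F1 * d1 + F2 * d2
M = 64 * 0.338 + 251 * 0.068
M = 21.6320 + 17.0680
M = 38.7000


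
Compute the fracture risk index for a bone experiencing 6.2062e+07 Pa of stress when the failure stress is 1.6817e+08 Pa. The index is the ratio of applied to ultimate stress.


FRI = applied / ultimate
FRI = 6.2062e+07 / 1.6817e+08
FRI = 0.3690


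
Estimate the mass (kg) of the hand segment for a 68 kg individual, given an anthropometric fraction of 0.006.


m_segment = body_mass * fraction
m_segment = 68 * 0.006
m_segment = 0.4080


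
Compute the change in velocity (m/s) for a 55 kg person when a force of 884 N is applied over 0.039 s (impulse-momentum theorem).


J = F * dt = 884 * 0.039 = 34.4760 N*s
delta_v = J / m
delta_v = 34.4760 / 55
delta_v = 0.6268


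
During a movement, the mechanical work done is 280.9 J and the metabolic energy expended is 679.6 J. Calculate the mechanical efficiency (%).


eta = (W_mech / E_meta) * 100
eta = (280.9 / 679.6) * 100
ratio = 0.4133
eta = 41.3331


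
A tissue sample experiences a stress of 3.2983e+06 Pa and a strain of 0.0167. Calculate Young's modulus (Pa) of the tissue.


E = stress / strain
E = 3.2983e+06 / 0.0167
E = 1.9750e+08


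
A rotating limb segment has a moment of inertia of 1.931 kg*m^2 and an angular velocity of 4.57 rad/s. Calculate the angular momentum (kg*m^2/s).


L = I * omega
L = 1.931 * 4.57
L = 8.8247


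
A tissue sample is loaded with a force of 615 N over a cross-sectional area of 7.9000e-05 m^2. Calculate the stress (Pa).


stress = F / A
stress = 615 / 7.9000e-05
stress = 7.7848e+06


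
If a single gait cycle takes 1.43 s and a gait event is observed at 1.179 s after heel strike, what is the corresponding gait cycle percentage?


pct = (event_time / cycle_time) * 100
pct = (1.179 / 1.43) * 100
ratio = 0.8245
pct = 82.4476


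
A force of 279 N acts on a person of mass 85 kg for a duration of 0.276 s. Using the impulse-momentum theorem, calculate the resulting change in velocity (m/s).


J = F * dt = 279 * 0.276 = 77.0040 N*s
delta_v = J / m
delta_v = 77.0040 / 85
delta_v = 0.9059


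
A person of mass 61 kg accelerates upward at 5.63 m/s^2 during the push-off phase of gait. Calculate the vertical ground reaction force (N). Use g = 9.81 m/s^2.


GRF = m * (g + a)
GRF = 61 * (9.81 + 5.63)
GRF = 61 * 15.4400
GRF = 941.8400


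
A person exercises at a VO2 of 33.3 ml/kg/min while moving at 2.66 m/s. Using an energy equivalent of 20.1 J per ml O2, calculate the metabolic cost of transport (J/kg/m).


Power per kg = VO2 * 20.1 / 60
Power per kg = 33.3 * 20.1 / 60 = 11.1555 W/kg
Cost = power_per_kg / speed
Cost = 11.1555 / 2.66
Cost = 4.1938


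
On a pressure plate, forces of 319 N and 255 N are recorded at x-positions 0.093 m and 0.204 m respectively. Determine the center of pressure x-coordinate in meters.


COP_x = (F1*x1 + F2*x2) / (F1 + F2)
COP_x = (319*0.093 + 255*0.204) / (319 + 255)
Numerator = 81.6870
Denominator = 574
COP_x = 0.1423


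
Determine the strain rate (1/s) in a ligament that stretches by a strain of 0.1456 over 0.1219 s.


strain_rate = delta_strain / delta_t
strain_rate = 0.1456 / 0.1219
strain_rate = 1.1944


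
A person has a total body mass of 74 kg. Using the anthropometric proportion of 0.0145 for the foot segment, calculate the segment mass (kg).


m_segment = body_mass * fraction
m_segment = 74 * 0.0145
m_segment = 1.0730


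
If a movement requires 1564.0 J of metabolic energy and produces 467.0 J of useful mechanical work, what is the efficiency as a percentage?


eta = (W_mech / E_meta) * 100
eta = (467.0 / 1564.0) * 100
ratio = 0.2986
eta = 29.8593


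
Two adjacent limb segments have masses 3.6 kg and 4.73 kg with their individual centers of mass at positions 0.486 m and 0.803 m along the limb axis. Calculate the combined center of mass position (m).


COM = (m1*x1 + m2*x2) / (m1 + m2)
COM = (3.6*0.486 + 4.73*0.803) / (3.6 + 4.73)
Numerator = 5.5478
Denominator = 8.3300
COM = 0.6660


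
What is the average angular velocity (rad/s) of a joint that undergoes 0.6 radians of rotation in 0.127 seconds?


omega = delta_theta / delta_t
omega = 0.6 / 0.127
omega = 4.7244


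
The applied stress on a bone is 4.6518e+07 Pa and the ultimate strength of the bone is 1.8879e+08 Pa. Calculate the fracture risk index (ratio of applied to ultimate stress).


FRI = applied / ultimate
FRI = 4.6518e+07 / 1.8879e+08
FRI = 0.2464


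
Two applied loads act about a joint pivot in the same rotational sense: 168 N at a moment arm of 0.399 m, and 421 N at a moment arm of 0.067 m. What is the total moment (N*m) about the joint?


M = F1 * d1 + F2 * d2
M = 168 * 0.399 + 421 * 0.067
M = 67.0320 + 28.2070
M = 95.2390


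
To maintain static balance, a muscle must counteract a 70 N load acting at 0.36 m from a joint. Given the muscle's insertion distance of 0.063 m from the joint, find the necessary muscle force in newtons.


F_muscle = W * d_load / d_muscle
F_muscle = 70 * 0.36 / 0.063
Numerator = 25.2000
F_muscle = 400.0000


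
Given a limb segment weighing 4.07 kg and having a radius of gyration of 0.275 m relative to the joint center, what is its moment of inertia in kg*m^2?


I = m * k^2
I = 4.07 * 0.275^2
k^2 = 0.0756
I = 0.3078


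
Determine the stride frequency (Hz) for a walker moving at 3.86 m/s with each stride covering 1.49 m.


f = v / stride_length
f = 3.86 / 1.49
f = 2.5906


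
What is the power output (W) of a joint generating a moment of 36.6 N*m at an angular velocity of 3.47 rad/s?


P = M * omega
P = 36.6 * 3.47
P = 127.0020


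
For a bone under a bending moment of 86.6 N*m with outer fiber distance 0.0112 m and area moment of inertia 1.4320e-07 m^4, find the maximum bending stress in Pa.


sigma = M * c / I
sigma = 86.6 * 0.0112 / 1.4320e-07
M * c = 0.9699
sigma = 6.7732e+06


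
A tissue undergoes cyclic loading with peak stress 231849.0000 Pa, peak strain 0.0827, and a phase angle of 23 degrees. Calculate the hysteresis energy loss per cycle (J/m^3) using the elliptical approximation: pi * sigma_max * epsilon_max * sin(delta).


E_loss = pi * sigma_max * epsilon_max * sin(delta)
delta = 23 deg = 0.4014 rad
sin(delta) = 0.3907
E_loss = pi * 231849.0000 * 0.0827 * 0.3907
E_loss = 23536.3233


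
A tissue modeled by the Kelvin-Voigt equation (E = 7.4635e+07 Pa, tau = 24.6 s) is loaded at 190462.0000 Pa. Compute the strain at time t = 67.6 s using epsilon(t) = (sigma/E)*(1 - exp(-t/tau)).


epsilon(t) = (sigma/E) * (1 - exp(-t/tau))
sigma/E = 190462.0000 / 7.4635e+07 = 0.0026
exp(-t/tau) = exp(-67.6 / 24.6) = 0.0641
epsilon = 0.0026 * (1 - 0.0641)
epsilon = 0.0024


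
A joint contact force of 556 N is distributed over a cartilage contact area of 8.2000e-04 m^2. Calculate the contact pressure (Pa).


P = F / A
P = 556 / 8.2000e-04
P = 678048.7805


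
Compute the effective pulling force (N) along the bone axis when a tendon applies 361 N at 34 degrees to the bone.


F_eff = F_tendon * cos(theta)
theta = 34 deg = 0.5934 rad
cos(theta) = 0.8290
F_eff = 361 * 0.8290
F_eff = 299.2826


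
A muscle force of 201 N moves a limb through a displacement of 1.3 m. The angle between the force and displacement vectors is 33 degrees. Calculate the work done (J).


W = F * d * cos(theta)
theta = 33 deg = 0.5760 rad
cos(theta) = 0.8387
W = 201 * 1.3 * 0.8387
W = 219.1446


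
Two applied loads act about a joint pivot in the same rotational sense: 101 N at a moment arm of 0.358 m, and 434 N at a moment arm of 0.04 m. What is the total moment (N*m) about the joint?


M = F1 * d1 + F2 * d2
M = 101 * 0.358 + 434 * 0.04
M = 36.1580 + 17.3600
M = 53.5180


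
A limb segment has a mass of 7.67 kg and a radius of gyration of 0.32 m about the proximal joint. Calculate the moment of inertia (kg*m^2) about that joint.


I = m * k^2
I = 7.67 * 0.32^2
k^2 = 0.1024
I = 0.7854


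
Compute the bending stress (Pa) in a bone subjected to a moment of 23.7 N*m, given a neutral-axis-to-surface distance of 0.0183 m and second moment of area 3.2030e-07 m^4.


sigma = M * c / I
sigma = 23.7 * 0.0183 / 3.2030e-07
M * c = 0.4337
sigma = 1.3541e+06


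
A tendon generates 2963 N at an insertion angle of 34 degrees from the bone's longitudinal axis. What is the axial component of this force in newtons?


F_eff = F_tendon * cos(theta)
theta = 34 deg = 0.5934 rad
cos(theta) = 0.8290
F_eff = 2963 * 0.8290
F_eff = 2456.4383


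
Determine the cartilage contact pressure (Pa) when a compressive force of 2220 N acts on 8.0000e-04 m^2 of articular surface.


P = F / A
P = 2220 / 8.0000e-04
P = 2.7750e+06


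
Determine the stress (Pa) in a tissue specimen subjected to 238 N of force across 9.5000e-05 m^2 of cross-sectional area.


stress = F / A
stress = 238 / 9.5000e-05
stress = 2.5053e+06


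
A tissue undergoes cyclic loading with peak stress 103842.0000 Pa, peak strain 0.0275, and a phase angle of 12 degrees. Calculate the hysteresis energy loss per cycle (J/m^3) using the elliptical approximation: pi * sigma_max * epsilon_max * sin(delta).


E_loss = pi * sigma_max * epsilon_max * sin(delta)
delta = 12 deg = 0.2094 rad
sin(delta) = 0.2079
E_loss = pi * 103842.0000 * 0.0275 * 0.2079
E_loss = 1865.2391


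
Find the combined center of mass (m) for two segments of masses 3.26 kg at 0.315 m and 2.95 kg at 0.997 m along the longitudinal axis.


COM = (m1*x1 + m2*x2) / (m1 + m2)
COM = (3.26*0.315 + 2.95*0.997) / (3.26 + 2.95)
Numerator = 3.9681
Denominator = 6.2100
COM = 0.6390


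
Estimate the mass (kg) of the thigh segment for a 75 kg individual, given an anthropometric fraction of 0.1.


m_segment = body_mass * fraction
m_segment = 75 * 0.1
m_segment = 7.5000


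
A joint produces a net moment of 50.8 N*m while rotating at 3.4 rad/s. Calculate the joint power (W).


P = M * omega
P = 50.8 * 3.4
P = 172.7200


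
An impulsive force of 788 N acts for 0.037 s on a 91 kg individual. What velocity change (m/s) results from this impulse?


J = F * dt = 788 * 0.037 = 29.1560 N*s
delta_v = J / m
delta_v = 29.1560 / 91
delta_v = 0.3204


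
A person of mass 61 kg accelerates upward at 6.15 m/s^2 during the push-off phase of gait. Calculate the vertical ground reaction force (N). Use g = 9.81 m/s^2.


GRF = m * (g + a)
GRF = 61 * (9.81 + 6.15)
GRF = 61 * 15.9600
GRF = 973.5600


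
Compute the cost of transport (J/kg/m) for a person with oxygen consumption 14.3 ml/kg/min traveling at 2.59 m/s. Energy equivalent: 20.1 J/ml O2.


Power per kg = VO2 * 20.1 / 60
Power per kg = 14.3 * 20.1 / 60 = 4.7905 W/kg
Cost = power_per_kg / speed
Cost = 4.7905 / 2.59
Cost = 1.8496


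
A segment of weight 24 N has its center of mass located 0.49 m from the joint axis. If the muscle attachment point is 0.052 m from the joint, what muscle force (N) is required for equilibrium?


F_muscle = W * d_load / d_muscle
F_muscle = 24 * 0.49 / 0.052
Numerator = 11.7600
F_muscle = 226.1538


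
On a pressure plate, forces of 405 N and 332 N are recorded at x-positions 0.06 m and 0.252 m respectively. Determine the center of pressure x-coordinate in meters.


COP_x = (F1*x1 + F2*x2) / (F1 + F2)
COP_x = (405*0.06 + 332*0.252) / (405 + 332)
Numerator = 107.9640
Denominator = 737
COP_x = 0.1465


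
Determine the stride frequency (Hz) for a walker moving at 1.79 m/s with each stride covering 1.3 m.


f = v / stride_length
f = 1.79 / 1.3
f = 1.3769


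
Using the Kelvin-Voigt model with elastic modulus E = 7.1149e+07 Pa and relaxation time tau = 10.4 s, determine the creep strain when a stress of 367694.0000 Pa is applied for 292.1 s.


epsilon(t) = (sigma/E) * (1 - exp(-t/tau))
sigma/E = 367694.0000 / 7.1149e+07 = 0.0052
exp(-t/tau) = exp(-292.1 / 10.4) = 6.3412e-13
epsilon = 0.0052 * (1 - 6.3412e-13)
epsilon = 0.0052


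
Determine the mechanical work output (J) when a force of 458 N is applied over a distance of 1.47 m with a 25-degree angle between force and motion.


W = F * d * cos(theta)
theta = 25 deg = 0.4363 rad
cos(theta) = 0.9063
W = 458 * 1.47 * 0.9063
W = 610.1808


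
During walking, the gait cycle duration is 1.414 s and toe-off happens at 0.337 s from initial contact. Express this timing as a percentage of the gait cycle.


pct = (event_time / cycle_time) * 100
pct = (0.337 / 1.414) * 100
ratio = 0.2383
pct = 23.8331


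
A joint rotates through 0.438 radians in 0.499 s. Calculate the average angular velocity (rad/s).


omega = delta_theta / delta_t
omega = 0.438 / 0.499
omega = 0.8778


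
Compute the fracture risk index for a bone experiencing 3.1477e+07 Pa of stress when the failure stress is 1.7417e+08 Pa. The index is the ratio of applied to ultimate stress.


FRI = applied / ultimate
FRI = 3.1477e+07 / 1.7417e+08
FRI = 0.1807


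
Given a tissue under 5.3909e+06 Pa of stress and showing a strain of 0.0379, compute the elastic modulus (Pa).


E = stress / strain
E = 5.3909e+06 / 0.0379
E = 1.4224e+08


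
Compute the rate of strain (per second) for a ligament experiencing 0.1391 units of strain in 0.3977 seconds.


strain_rate = delta_strain / delta_t
strain_rate = 0.1391 / 0.3977
strain_rate = 0.3498


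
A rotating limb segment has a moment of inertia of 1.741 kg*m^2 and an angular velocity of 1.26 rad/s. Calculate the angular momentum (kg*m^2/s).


L = I * omega
L = 1.741 * 1.26
L = 2.1937


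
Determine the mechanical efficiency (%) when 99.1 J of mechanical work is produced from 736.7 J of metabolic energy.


eta = (W_mech / E_meta) * 100
eta = (99.1 / 736.7) * 100
ratio = 0.1345
eta = 13.4519


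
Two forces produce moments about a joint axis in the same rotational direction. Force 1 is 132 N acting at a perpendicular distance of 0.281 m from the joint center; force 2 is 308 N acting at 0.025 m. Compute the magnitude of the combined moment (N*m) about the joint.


M = F1 * d1 + F2 * d2
M = 132 * 0.281 + 308 * 0.025
M = 37.0920 + 7.7000
M = 44.7920


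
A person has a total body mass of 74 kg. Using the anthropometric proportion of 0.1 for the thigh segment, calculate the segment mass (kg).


m_segment = body_mass * fraction
m_segment = 74 * 0.1
m_segment = 7.4000


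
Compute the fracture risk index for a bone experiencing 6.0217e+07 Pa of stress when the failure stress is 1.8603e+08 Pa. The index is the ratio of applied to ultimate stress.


FRI = applied / ultimate
FRI = 6.0217e+07 / 1.8603e+08
FRI = 0.3237


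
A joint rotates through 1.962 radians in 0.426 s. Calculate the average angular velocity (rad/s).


omega = delta_theta / delta_t
omega = 1.962 / 0.426
omega = 4.6056


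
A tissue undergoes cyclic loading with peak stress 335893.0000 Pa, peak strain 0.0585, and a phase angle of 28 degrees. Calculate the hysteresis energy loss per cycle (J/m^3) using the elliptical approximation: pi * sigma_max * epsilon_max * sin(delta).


E_loss = pi * sigma_max * epsilon_max * sin(delta)
delta = 28 deg = 0.4887 rad
sin(delta) = 0.4695
E_loss = pi * 335893.0000 * 0.0585 * 0.4695
E_loss = 28981.1746


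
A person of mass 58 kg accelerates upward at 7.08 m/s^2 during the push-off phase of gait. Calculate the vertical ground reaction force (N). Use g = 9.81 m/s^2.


GRF = m * (g + a)
GRF = 58 * (9.81 + 7.08)
GRF = 58 * 16.8900
GRF = 979.6200


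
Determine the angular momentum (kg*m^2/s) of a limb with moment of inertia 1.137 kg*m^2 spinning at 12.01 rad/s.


L = I * omega
L = 1.137 * 12.01
L = 13.6554


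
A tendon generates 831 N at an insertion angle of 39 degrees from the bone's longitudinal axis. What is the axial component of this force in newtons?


F_eff = F_tendon * cos(theta)
theta = 39 deg = 0.6807 rad
cos(theta) = 0.7771
F_eff = 831 * 0.7771
F_eff = 645.8083


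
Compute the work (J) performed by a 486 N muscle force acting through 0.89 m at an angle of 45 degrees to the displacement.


W = F * d * cos(theta)
theta = 45 deg = 0.7854 rad
cos(theta) = 0.7071
W = 486 * 0.89 * 0.7071
W = 305.8520


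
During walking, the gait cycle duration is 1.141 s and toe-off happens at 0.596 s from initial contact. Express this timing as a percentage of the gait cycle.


pct = (event_time / cycle_time) * 100
pct = (0.596 / 1.141) * 100
ratio = 0.5223
pct = 52.2349


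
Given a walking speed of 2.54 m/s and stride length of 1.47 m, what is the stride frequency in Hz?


f = v / stride_length
f = 2.54 / 1.47
f = 1.7279


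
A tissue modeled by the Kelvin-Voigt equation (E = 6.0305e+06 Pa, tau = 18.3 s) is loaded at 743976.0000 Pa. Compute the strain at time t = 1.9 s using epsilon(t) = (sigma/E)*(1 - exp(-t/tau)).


epsilon(t) = (sigma/E) * (1 - exp(-t/tau))
sigma/E = 743976.0000 / 6.0305e+06 = 0.1234
exp(-t/tau) = exp(-1.9 / 18.3) = 0.9014
epsilon = 0.1234 * (1 - 0.9014)
epsilon = 0.0122


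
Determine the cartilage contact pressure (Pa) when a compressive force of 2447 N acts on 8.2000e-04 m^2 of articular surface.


P = F / A
P = 2447 / 8.2000e-04
P = 2.9841e+06


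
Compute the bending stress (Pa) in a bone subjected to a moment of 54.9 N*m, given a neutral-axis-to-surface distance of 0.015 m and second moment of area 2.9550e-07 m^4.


sigma = M * c / I
sigma = 54.9 * 0.015 / 2.9550e-07
M * c = 0.8235
sigma = 2.7868e+06


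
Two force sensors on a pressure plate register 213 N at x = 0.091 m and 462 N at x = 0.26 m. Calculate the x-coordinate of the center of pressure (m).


COP_x = (F1*x1 + F2*x2) / (F1 + F2)
COP_x = (213*0.091 + 462*0.26) / (213 + 462)
Numerator = 139.5030
Denominator = 675
COP_x = 0.2067


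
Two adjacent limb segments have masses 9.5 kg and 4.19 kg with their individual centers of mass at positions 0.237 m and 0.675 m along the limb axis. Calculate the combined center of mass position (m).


COM = (m1*x1 + m2*x2) / (m1 + m2)
COM = (9.5*0.237 + 4.19*0.675) / (9.5 + 4.19)
Numerator = 5.0798
Denominator = 13.6900
COM = 0.3711


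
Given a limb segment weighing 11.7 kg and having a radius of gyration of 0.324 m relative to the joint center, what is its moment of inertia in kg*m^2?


I = m * k^2
I = 11.7 * 0.324^2
k^2 = 0.1050
I = 1.2282


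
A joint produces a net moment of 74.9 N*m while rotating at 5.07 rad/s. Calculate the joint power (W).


P = M * omega
P = 74.9 * 5.07
P = 379.7430


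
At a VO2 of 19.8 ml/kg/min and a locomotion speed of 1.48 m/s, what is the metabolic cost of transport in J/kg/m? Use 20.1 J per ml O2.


Power per kg = VO2 * 20.1 / 60
Power per kg = 19.8 * 20.1 / 60 = 6.6330 W/kg
Cost = power_per_kg / speed
Cost = 6.6330 / 1.48
Cost = 4.4818


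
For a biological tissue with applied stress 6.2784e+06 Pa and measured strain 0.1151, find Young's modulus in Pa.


E = stress / strain
E = 6.2784e+06 / 0.1151
E = 5.4547e+07


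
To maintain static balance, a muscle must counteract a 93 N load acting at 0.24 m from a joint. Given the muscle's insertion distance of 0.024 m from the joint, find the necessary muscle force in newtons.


F_muscle = W * d_load / d_muscle
F_muscle = 93 * 0.24 / 0.024
Numerator = 22.3200
F_muscle = 930.0000


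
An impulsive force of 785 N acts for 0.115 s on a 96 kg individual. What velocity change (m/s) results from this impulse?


J = F * dt = 785 * 0.115 = 90.2750 N*s
delta_v = J / m
delta_v = 90.2750 / 96
delta_v = 0.9404


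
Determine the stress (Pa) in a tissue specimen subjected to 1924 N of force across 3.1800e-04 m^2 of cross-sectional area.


stress = F / A
stress = 1924 / 3.1800e-04
stress = 6.0503e+06


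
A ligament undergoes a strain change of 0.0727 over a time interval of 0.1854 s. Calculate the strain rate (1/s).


strain_rate = delta_strain / delta_t
strain_rate = 0.0727 / 0.1854
strain_rate = 0.3921


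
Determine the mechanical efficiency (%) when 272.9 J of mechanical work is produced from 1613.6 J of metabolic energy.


eta = (W_mech / E_meta) * 100
eta = (272.9 / 1613.6) * 100
ratio = 0.1691
eta = 16.9125


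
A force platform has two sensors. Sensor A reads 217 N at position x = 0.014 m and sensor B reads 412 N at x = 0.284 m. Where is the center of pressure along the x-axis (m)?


COP_x = (F1*x1 + F2*x2) / (F1 + F2)
COP_x = (217*0.014 + 412*0.284) / (217 + 412)
Numerator = 120.0460
Denominator = 629
COP_x = 0.1909


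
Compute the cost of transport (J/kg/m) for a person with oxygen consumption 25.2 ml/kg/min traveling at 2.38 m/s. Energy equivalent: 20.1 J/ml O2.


Power per kg = VO2 * 20.1 / 60
Power per kg = 25.2 * 20.1 / 60 = 8.4420 W/kg
Cost = power_per_kg / speed
Cost = 8.4420 / 2.38
Cost = 3.5471


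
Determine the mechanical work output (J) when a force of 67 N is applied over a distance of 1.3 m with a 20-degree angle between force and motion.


W = F * d * cos(theta)
theta = 20 deg = 0.3491 rad
cos(theta) = 0.9397
W = 67 * 1.3 * 0.9397
W = 81.8472


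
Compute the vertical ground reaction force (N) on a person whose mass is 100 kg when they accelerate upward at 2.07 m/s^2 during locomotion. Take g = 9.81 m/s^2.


GRF = m * (g + a)
GRF = 100 * (9.81 + 2.07)
GRF = 100 * 11.8800
GRF = 1188.0000


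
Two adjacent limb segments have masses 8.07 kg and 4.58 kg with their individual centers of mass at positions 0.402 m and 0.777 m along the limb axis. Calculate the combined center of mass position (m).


COM = (m1*x1 + m2*x2) / (m1 + m2)
COM = (8.07*0.402 + 4.58*0.777) / (8.07 + 4.58)
Numerator = 6.8028
Denominator = 12.6500
COM = 0.5378


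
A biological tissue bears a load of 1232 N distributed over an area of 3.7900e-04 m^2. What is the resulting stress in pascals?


stress = F / A
stress = 1232 / 3.7900e-04
stress = 3.2507e+06


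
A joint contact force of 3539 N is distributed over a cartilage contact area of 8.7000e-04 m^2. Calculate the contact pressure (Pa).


P = F / A
P = 3539 / 8.7000e-04
P = 4.0678e+06


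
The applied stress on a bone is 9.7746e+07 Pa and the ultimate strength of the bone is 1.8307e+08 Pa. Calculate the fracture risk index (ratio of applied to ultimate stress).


FRI = applied / ultimate
FRI = 9.7746e+07 / 1.8307e+08
FRI = 0.5339


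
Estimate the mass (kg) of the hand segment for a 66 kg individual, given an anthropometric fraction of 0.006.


m_segment = body_mass * fraction
m_segment = 66 * 0.006
m_segment = 0.3960


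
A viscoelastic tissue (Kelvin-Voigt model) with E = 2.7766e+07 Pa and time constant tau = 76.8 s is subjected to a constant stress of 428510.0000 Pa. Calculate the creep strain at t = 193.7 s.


epsilon(t) = (sigma/E) * (1 - exp(-t/tau))
sigma/E = 428510.0000 / 2.7766e+07 = 0.0154
exp(-t/tau) = exp(-193.7 / 76.8) = 0.0803
epsilon = 0.0154 * (1 - 0.0803)
epsilon = 0.0142


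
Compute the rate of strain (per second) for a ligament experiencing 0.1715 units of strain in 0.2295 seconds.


strain_rate = delta_strain / delta_t
strain_rate = 0.1715 / 0.2295
strain_rate = 0.7473


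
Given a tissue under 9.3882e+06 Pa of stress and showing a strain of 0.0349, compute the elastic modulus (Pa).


E = stress / strain
E = 9.3882e+06 / 0.0349
E = 2.6900e+08


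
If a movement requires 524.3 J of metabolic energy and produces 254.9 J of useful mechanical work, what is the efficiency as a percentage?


eta = (W_mech / E_meta) * 100
eta = (254.9 / 524.3) * 100
ratio = 0.4862
eta = 48.6172


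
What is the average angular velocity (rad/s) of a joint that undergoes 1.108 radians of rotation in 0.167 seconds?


omega = delta_theta / delta_t
omega = 1.108 / 0.167
omega = 6.6347


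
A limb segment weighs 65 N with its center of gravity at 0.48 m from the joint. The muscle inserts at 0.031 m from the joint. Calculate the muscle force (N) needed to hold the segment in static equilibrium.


F_muscle = W * d_load / d_muscle
F_muscle = 65 * 0.48 / 0.031
Numerator = 31.2000
F_muscle = 1006.4516


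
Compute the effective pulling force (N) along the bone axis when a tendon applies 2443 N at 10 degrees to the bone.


F_eff = F_tendon * cos(theta)
theta = 10 deg = 0.1745 rad
cos(theta) = 0.9848
F_eff = 2443 * 0.9848
F_eff = 2405.8853


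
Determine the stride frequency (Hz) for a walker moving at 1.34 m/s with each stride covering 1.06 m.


f = v / stride_length
f = 1.34 / 1.06
f = 1.2642


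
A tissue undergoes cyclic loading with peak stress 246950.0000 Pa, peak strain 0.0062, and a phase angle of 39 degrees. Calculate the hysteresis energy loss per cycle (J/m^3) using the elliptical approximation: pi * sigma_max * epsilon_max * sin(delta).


E_loss = pi * sigma_max * epsilon_max * sin(delta)
delta = 39 deg = 0.6807 rad
sin(delta) = 0.6293
E_loss = pi * 246950.0000 * 0.0062 * 0.6293
E_loss = 3027.0695


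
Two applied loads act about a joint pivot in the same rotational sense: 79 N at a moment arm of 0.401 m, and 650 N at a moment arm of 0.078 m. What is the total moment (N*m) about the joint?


M = F1 * d1 + F2 * d2
M = 79 * 0.401 + 650 * 0.078
M = 31.6790 + 50.7000
M = 82.3790


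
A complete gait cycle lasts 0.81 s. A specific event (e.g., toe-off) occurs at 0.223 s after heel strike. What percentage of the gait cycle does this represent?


pct = (event_time / cycle_time) * 100
pct = (0.223 / 0.81) * 100
ratio = 0.2753
pct = 27.5309


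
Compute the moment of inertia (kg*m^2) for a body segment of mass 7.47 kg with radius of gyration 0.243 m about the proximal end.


I = m * k^2
I = 7.47 * 0.243^2
k^2 = 0.0590
I = 0.4411


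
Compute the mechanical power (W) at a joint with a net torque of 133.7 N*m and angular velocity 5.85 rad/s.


P = M * omega
P = 133.7 * 5.85
P = 782.1450


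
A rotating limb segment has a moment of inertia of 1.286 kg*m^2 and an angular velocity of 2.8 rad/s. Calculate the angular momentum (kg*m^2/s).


L = I * omega
L = 1.286 * 2.8
L = 3.6008


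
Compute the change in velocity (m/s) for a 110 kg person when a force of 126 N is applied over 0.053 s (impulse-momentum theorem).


J = F * dt = 126 * 0.053 = 6.6780 N*s
delta_v = J / m
delta_v = 6.6780 / 110
delta_v = 0.0607


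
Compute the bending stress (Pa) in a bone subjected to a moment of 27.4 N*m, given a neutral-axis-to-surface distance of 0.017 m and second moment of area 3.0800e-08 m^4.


sigma = M * c / I
sigma = 27.4 * 0.017 / 3.0800e-08
M * c = 0.4658
sigma = 1.5123e+07


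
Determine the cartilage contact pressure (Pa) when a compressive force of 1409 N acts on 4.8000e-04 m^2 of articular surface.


P = F / A
P = 1409 / 4.8000e-04
P = 2.9354e+06


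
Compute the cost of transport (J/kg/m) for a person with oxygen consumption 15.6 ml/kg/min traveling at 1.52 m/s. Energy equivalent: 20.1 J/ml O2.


Power per kg = VO2 * 20.1 / 60
Power per kg = 15.6 * 20.1 / 60 = 5.2260 W/kg
Cost = power_per_kg / speed
Cost = 5.2260 / 1.52
Cost = 3.4382


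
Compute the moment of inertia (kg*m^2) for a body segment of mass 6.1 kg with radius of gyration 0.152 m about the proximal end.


I = m * k^2
I = 6.1 * 0.152^2
k^2 = 0.0231
I = 0.1409


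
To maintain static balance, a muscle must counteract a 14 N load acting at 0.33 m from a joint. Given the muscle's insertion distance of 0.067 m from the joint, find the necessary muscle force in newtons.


F_muscle = W * d_load / d_muscle
F_muscle = 14 * 0.33 / 0.067
Numerator = 4.6200
F_muscle = 68.9552


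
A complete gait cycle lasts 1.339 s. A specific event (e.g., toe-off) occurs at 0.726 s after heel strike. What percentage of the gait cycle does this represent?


pct = (event_time / cycle_time) * 100
pct = (0.726 / 1.339) * 100
ratio = 0.5422
pct = 54.2196


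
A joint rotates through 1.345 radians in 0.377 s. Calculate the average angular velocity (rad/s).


omega = delta_theta / delta_t
omega = 1.345 / 0.377
omega = 3.5676


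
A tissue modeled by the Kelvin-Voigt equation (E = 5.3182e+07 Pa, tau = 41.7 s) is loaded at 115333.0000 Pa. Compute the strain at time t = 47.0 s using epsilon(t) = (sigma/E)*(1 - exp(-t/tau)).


epsilon(t) = (sigma/E) * (1 - exp(-t/tau))
sigma/E = 115333.0000 / 5.3182e+07 = 0.0022
exp(-t/tau) = exp(-47.0 / 41.7) = 0.3240
epsilon = 0.0022 * (1 - 0.3240)
epsilon = 0.0015


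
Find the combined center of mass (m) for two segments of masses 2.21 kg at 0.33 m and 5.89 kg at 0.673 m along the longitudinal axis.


COM = (m1*x1 + m2*x2) / (m1 + m2)
COM = (2.21*0.33 + 5.89*0.673) / (2.21 + 5.89)
Numerator = 4.6933
Denominator = 8.1000
COM = 0.5794


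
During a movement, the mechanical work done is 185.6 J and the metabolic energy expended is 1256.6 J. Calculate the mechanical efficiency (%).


eta = (W_mech / E_meta) * 100
eta = (185.6 / 1256.6) * 100
ratio = 0.1477
eta = 14.7700


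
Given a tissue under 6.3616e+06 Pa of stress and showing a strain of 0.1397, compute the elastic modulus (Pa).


E = stress / strain
E = 6.3616e+06 / 0.1397
E = 4.5538e+07


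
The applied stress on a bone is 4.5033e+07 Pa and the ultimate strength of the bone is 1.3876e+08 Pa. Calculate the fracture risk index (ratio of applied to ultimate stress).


FRI = applied / ultimate
FRI = 4.5033e+07 / 1.3876e+08
FRI = 0.3245


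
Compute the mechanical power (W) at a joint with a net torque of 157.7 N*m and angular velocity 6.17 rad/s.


P = M * omega
P = 157.7 * 6.17
P = 973.0090


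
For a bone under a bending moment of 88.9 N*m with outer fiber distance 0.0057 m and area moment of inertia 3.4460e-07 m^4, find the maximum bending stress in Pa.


sigma = M * c / I
sigma = 88.9 * 0.0057 / 3.4460e-07
M * c = 0.5067
sigma = 1.4705e+06


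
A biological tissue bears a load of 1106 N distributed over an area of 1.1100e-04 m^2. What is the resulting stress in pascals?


stress = F / A
stress = 1106 / 1.1100e-04
stress = 9.9640e+06


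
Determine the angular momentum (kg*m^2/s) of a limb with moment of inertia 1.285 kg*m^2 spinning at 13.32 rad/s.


L = I * omega
L = 1.285 * 13.32
L = 17.1162


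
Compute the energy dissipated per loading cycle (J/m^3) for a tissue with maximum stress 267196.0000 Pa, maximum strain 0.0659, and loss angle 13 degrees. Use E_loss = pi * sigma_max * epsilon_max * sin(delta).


E_loss = pi * sigma_max * epsilon_max * sin(delta)
delta = 13 deg = 0.2269 rad
sin(delta) = 0.2250
E_loss = pi * 267196.0000 * 0.0659 * 0.2250
E_loss = 12443.8072


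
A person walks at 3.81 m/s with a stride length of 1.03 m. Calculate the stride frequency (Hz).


f = v / stride_length
f = 3.81 / 1.03
f = 3.6990


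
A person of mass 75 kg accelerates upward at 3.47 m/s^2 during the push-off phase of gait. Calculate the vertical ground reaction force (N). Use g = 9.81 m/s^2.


GRF = m * (g + a)
GRF = 75 * (9.81 + 3.47)
GRF = 75 * 13.2800
GRF = 996.0000


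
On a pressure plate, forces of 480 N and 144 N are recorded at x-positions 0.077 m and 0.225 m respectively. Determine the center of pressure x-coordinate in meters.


COP_x = (F1*x1 + F2*x2) / (F1 + F2)
COP_x = (480*0.077 + 144*0.225) / (480 + 144)
Numerator = 69.3600
Denominator = 624
COP_x = 0.1112


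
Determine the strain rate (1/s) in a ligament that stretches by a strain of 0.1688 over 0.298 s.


strain_rate = delta_strain / delta_t
strain_rate = 0.1688 / 0.298
strain_rate = 0.5664


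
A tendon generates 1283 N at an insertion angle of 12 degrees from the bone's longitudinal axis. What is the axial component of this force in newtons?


F_eff = F_tendon * cos(theta)
theta = 12 deg = 0.2094 rad
cos(theta) = 0.9781
F_eff = 1283 * 0.9781
F_eff = 1254.9634


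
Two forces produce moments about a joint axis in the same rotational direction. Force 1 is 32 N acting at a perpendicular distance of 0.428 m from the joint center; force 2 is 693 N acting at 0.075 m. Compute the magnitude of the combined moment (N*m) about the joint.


M = F1 * d1 + F2 * d2
M = 32 * 0.428 + 693 * 0.075
M = 13.6960 + 51.9750
M = 65.6710


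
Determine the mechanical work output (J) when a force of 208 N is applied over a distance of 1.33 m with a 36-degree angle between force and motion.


W = F * d * cos(theta)
theta = 36 deg = 0.6283 rad
cos(theta) = 0.8090
W = 208 * 1.33 * 0.8090
W = 223.8065


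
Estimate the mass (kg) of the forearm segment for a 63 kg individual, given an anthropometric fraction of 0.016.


m_segment = body_mass * fraction
m_segment = 63 * 0.016
m_segment = 1.0080


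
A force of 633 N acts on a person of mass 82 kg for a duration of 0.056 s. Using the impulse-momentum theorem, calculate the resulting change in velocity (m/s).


J = F * dt = 633 * 0.056 = 35.4480 N*s
delta_v = J / m
delta_v = 35.4480 / 82
delta_v = 0.4323


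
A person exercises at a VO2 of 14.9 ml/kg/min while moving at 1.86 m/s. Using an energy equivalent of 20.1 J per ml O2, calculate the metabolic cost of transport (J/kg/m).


Power per kg = VO2 * 20.1 / 60
Power per kg = 14.9 * 20.1 / 60 = 4.9915 W/kg
Cost = power_per_kg / speed
Cost = 4.9915 / 1.86
Cost = 2.6836


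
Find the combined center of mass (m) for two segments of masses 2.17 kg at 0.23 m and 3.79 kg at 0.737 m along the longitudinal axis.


COM = (m1*x1 + m2*x2) / (m1 + m2)
COM = (2.17*0.23 + 3.79*0.737) / (2.17 + 3.79)
Numerator = 3.2923
Denominator = 5.9600
COM = 0.5524


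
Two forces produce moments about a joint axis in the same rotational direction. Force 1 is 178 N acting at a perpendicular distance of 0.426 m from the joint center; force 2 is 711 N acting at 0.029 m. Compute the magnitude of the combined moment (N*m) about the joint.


M = F1 * d1 + F2 * d2
M = 178 * 0.426 + 711 * 0.029
M = 75.8280 + 20.6190
M = 96.4470


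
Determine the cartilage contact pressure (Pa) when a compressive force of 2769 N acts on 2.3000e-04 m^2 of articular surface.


P = F / A
P = 2769 / 2.3000e-04
P = 1.2039e+07


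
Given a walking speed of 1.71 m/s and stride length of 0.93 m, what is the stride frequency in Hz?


f = v / stride_length
f = 1.71 / 0.93
f = 1.8387


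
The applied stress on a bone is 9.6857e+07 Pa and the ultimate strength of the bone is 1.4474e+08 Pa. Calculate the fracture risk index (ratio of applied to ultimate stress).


FRI = applied / ultimate
FRI = 9.6857e+07 / 1.4474e+08
FRI = 0.6692


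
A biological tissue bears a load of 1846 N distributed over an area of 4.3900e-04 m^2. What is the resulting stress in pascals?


stress = F / A
stress = 1846 / 4.3900e-04
stress = 4.2050e+06


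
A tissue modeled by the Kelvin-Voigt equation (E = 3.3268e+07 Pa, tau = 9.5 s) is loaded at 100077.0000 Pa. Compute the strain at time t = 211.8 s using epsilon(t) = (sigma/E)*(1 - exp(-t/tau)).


epsilon(t) = (sigma/E) * (1 - exp(-t/tau))
sigma/E = 100077.0000 / 3.3268e+07 = 0.0030
exp(-t/tau) = exp(-211.8 / 9.5) = 2.0774e-10
epsilon = 0.0030 * (1 - 2.0774e-10)
epsilon = 0.0030


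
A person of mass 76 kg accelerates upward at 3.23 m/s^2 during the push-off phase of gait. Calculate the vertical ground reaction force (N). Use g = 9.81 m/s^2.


GRF = m * (g + a)
GRF = 76 * (9.81 + 3.23)
GRF = 76 * 13.0400
GRF = 991.0400


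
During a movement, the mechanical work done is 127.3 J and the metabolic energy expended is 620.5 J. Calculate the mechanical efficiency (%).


eta = (W_mech / E_meta) * 100
eta = (127.3 / 620.5) * 100
ratio = 0.2052
eta = 20.5157


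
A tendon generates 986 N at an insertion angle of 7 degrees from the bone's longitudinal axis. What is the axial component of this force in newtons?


F_eff = F_tendon * cos(theta)
theta = 7 deg = 0.1222 rad
cos(theta) = 0.9925
F_eff = 986 * 0.9925
F_eff = 978.6505


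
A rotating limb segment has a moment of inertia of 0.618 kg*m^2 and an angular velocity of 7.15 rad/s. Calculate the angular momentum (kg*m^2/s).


L = I * omega
L = 0.618 * 7.15
L = 4.4187


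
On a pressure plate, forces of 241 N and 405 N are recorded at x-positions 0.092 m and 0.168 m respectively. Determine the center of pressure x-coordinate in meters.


COP_x = (F1*x1 + F2*x2) / (F1 + F2)
COP_x = (241*0.092 + 405*0.168) / (241 + 405)
Numerator = 90.2120
Denominator = 646
COP_x = 0.1396


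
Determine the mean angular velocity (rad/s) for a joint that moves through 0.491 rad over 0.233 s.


omega = delta_theta / delta_t
omega = 0.491 / 0.233
omega = 2.1073


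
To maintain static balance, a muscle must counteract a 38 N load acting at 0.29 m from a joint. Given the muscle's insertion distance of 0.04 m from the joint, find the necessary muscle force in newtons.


F_muscle = W * d_load / d_muscle
F_muscle = 38 * 0.29 / 0.04
Numerator = 11.0200
F_muscle = 275.5000


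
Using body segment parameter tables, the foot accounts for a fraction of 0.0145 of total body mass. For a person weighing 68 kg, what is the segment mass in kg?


m_segment = body_mass * fraction
m_segment = 68 * 0.0145
m_segment = 0.9860


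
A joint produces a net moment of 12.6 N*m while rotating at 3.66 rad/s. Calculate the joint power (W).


P = M * omega
P = 12.6 * 3.66
P = 46.1160
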